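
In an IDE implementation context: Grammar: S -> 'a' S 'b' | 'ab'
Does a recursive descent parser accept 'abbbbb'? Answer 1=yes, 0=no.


Grammar accepts strings of the form a^n b^n (n >= 1)
Word: 'abbbbb'
Counting: 1 a's and 5 b's
Check: 1 == 5? No
Mismatch: a-count != b-count
Rejected

0


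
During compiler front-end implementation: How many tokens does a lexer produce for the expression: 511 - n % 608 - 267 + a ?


Scanning '511 - n % 608 - 267 + a'
Token 1: '511' -> integer_literal
Token 2: '-' -> operator
Token 3: 'n' -> identifier
Token 4: '%' -> operator
Token 5: '608' -> integer_literal
Token 6: '-' -> operator
Token 7: '267' -> integer_literal
Token 8: '+' -> operator
Token 9: 'a' -> identifier
Total tokens: 9

9


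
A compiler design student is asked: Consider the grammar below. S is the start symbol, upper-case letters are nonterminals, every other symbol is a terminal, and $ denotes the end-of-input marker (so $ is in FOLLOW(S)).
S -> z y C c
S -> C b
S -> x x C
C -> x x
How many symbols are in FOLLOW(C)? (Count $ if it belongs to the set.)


S is the start symbol and does not occur in any rule body, so FOLLOW(S) = {$}.
Examining every occurrence of C in a rule body:
  S -> z y C c : C is followed by terminal 'c' -> add 'c'
  S -> C b : C is followed by terminal 'b' -> add 'b'
  S -> x x C : C is at the right end -> add FOLLOW(S) = {$}
  C -> x x : C does not occur in the body -> contributes nothing
FOLLOW(C) = {b, c, $}
Count: 3

3


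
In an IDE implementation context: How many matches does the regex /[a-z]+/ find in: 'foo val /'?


Pattern: /[a-z]+/ (identifiers)
Input: 'foo val /'
Scanning for matches:
  Match 1: 'foo'
  Match 2: 'val'
Total matches: 2

2


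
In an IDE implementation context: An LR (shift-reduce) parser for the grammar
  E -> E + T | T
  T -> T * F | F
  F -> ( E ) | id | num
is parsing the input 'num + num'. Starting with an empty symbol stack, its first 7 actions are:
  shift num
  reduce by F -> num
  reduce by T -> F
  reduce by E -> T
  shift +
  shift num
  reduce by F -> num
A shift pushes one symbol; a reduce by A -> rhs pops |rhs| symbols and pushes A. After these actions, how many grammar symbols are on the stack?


Tracking the symbol stack through each action:
  Action 1: shift 'num' : push -> stack = [num] (size 1)
  Action 2: reduce by F -> num : pop 1, push F -> stack = [F] (size 1)
  Action 3: reduce by T -> F : pop 1, push T -> stack = [T] (size 1)
  Action 4: reduce by E -> T : pop 1, push E -> stack = [E] (size 1)
  Action 5: shift '+' : push -> stack = [E, +] (size 2)
  Action 6: shift 'num' : push -> stack = [E, +, num] (size 3)
  Action 7: reduce by F -> num : pop 1, push F -> stack = [E, +, F] (size 3)
Final stack size: 3

3


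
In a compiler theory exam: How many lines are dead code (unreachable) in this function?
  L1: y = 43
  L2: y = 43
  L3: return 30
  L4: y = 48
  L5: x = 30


Analyzing control flow:
  L1: reachable (before return)
  L2: reachable (before return)
  L3: reachable (return statement)
  L4: DEAD (after return at L3)
  L5: DEAD (after return at L3)
Return at L3, total lines = 5
Dead lines: L4 through L5
Count: 2

2


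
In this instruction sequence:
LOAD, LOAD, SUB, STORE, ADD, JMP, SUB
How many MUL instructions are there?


Scanning instruction sequence for MUL:
  Position 1: LOAD
  Position 2: LOAD
  Position 3: SUB
  Position 4: STORE
  Position 5: ADD
  Position 6: JMP
  Position 7: SUB
Matches at positions: []
Total MUL count: 0

0


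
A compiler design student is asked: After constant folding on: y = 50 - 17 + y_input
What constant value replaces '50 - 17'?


Identifying constant sub-expression:
  Original: y = 50 - 17 + y_input
  50 and 17 are both compile-time constants
  Evaluating: 50 - 17 = 33
  After folding: y = 33 + y_input

33


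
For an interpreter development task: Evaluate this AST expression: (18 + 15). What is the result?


Expression: (18 + 15)
Evaluating step by step:
  18 + 15 = 33
Result: 33

33


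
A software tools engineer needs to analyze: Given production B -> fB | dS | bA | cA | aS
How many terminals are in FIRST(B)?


Production: B -> fB | dS | bA | cA | aS
Examining each alternative for leading terminals:
  B -> fB : first terminal = 'f'
  B -> dS : first terminal = 'd'
  B -> bA : first terminal = 'b'
  B -> cA : first terminal = 'c'
  B -> aS : first terminal = 'a'
FIRST(B) = {a, b, c, d, f}
Count: 5

5


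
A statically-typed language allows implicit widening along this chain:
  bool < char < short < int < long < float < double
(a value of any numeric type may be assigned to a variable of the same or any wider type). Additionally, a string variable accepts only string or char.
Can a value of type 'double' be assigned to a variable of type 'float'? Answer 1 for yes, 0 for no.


Target variable type: float
Source value type: double
Numeric ranks: double=6, float=5
Widening allowed iff rank(source) <= rank(target): 6 <= 5? No
Result: 0

0


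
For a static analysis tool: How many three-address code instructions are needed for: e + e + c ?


Expression: e + e + c
Generating three-address code (respecting * over +/- precedence):
  Instruction 1: t1 = e + e
  Instruction 2: t2 = t1 + c
Total instructions: 2

2


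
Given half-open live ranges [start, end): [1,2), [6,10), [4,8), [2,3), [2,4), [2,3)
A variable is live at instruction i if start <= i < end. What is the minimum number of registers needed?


Live ranges:
  Var0: [1, 2)
  Var1: [6, 10)
  Var2: [4, 8)
  Var3: [2, 3)
  Var4: [2, 4)
  Var5: [2, 3)
Sweep-line events (position, delta, active):
  pos=1 start -> active=1
  pos=2 end -> active=0
  pos=2 start -> active=1
  pos=2 start -> active=2
  pos=2 start -> active=3
  pos=3 end -> active=2
  pos=3 end -> active=1
  pos=4 end -> active=0
  pos=4 start -> active=1
  pos=6 start -> active=2
  pos=8 end -> active=1
  pos=10 end -> active=0
Maximum simultaneous active: 3
Minimum registers needed: 3

3


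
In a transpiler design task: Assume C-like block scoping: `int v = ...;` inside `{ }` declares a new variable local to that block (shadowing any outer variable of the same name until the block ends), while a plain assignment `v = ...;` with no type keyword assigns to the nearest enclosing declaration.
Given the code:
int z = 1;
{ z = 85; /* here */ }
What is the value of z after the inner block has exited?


Analyzing scoping rules:
Outer scope: declares z = 1
Inner block: 'z = 85;' has no type keyword, so it is an assignment to the outer z (no shadowing)
The assignment changed the outer variable itself, so the new value persists after the block -> 85
Result: 85

85


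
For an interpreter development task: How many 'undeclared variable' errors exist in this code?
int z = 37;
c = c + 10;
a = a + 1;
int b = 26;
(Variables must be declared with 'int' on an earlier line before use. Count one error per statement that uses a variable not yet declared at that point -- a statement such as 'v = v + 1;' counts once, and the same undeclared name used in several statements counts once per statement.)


Scanning code line by line:
  Line 1: declare 'z' -> declared = ['z']
  Line 2: use 'c' -> ERROR (undeclared)
  Line 3: use 'a' -> ERROR (undeclared)
  Line 4: declare 'b' -> declared = ['b', 'z']
Total undeclared variable errors: 2

2


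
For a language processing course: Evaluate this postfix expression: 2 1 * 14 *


Processing tokens left to right:
Push 2, Push 1
Pop 2 and 1, compute 2 * 1 = 2, push 2
Push 14
Pop 2 and 14, compute 2 * 14 = 28, push 28
Stack result: 28

28


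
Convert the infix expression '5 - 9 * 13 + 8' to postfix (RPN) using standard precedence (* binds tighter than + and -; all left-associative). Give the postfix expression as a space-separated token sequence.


Applying the shunting-yard algorithm:
  Operand 5 -> output
  Push '-' onto operator stack -> op-stack: [-]
  Operand 9 -> output
  Push '*' onto operator stack -> op-stack: [-, *]
  Operand 13 -> output
  See '+' (prec 1); top '*' (prec 2) >= it -> pop '*' to output
  See '+' (prec 1); top '-' (prec 1) >= it -> pop '-' to output
  Push '+' onto operator stack -> op-stack: [+]
  Operand 8 -> output
  End of input: pop '+' to output
Postfix result: 5 9 13 * - 8 +

5 9 13 * - 8 +


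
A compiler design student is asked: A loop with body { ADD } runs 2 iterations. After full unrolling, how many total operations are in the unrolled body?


Loop body operations: ADD (1 op per iteration)
Unrolling 2 iterations:
  Iteration 1: ADD (1 ops)
  Iteration 2: ADD (1 ops)
Total: 2 iterations * 1 ops/iter = 2 operations

2


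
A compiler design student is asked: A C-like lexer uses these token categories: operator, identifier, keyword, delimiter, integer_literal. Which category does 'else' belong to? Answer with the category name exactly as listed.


Token: 'else'
Checking categories:
  identifier: no
  integer_literal: no
  operator: no
  keyword: YES
  delimiter: no
Category: keyword

keyword


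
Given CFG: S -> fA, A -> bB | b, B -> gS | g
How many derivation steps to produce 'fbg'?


Grammar: S -> fA, A -> bB | b, B -> gS | g
Deriving 'fbg':
Step 1: S -> fA => fA
Step 2: A -> bB => fbB
Step 3: B -> g => fbg
Total derivation steps: 3

3


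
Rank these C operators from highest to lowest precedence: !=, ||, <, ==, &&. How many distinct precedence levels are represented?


Looking up precedence for each operator:
  != -> precedence 3
  || -> precedence 1
  < -> precedence 4
  == -> precedence 3
  && -> precedence 2
Sorted highest to lowest: <, !=, ==, &&, ||
Distinct precedence values: [4, 3, 2, 1]
Number of distinct levels: 4

4


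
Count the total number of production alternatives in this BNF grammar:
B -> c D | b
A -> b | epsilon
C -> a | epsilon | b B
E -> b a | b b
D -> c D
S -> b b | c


Counting alternatives per rule:
  B: 2 alternative(s)
  A: 2 alternative(s)
  C: 3 alternative(s)
  E: 2 alternative(s)
  D: 1 alternative(s)
  S: 2 alternative(s)
Sum: 2 + 2 + 3 + 2 + 1 + 2 = 12

12


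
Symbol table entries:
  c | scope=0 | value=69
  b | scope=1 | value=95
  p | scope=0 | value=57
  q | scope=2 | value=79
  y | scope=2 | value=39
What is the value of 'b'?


Searching symbol table for 'b':
  c | scope=0 | value=69
  b | scope=1 | value=95 <- MATCH
  p | scope=0 | value=57
  q | scope=2 | value=79
  y | scope=2 | value=39
Found 'b' at scope 1 with value 95

95


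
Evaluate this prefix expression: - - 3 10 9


Parsing prefix expression: - - 3 10 9
Step 1: Innermost operation '- 3 10'
  3 - 10 = -7
Step 2: Outer operation '- [-7] 9'
  -7 - 9 = -16

-16


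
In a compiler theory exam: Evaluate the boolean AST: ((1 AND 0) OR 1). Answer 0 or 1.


Step 1: Evaluate inner node
  1 AND 0 = 0
Step 2: Evaluate root node
  0 OR 1 = 1

1


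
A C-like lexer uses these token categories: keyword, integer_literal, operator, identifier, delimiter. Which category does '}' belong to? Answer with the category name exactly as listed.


Token: '}'
Checking categories:
  identifier: no
  integer_literal: no
  operator: no
  keyword: no
  delimiter: YES
Category: delimiter

delimiter


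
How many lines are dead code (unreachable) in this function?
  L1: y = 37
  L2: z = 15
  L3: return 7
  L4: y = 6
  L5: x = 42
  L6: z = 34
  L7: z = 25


Analyzing control flow:
  L1: reachable (before return)
  L2: reachable (before return)
  L3: reachable (return statement)
  L4: DEAD (after return at L3)
  L5: DEAD (after return at L3)
  L6: DEAD (after return at L3)
  L7: DEAD (after return at L3)
Return at L3, total lines = 7
Dead lines: L4 through L7
Count: 4

4


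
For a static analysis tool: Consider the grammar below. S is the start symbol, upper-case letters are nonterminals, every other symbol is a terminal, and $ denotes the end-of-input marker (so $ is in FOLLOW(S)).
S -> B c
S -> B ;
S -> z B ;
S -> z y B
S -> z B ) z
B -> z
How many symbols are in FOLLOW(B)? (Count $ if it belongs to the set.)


S is the start symbol and does not occur in any rule body, so FOLLOW(S) = {$}.
Examining every occurrence of B in a rule body:
  S -> B c : B is followed by terminal 'c' -> add 'c'
  S -> B ; : B is followed by terminal ';' -> add ';'
  S -> z B ; : B is followed by terminal ';' -> add ';' (already in the set)
  S -> z y B : B is at the right end -> add FOLLOW(S) = {$}
  S -> z B ) z : B is followed by terminal ')' -> add ')'
  B -> z : B does not occur in the body -> contributes nothing
FOLLOW(B) = {), ;, c, $}
Count: 4

4


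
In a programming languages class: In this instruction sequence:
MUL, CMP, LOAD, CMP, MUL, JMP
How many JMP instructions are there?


Scanning instruction sequence for JMP:
  Position 1: MUL
  Position 2: CMP
  Position 3: LOAD
  Position 4: CMP
  Position 5: MUL
  Position 6: JMP <- MATCH
Matches at positions: [6]
Total JMP count: 1

1


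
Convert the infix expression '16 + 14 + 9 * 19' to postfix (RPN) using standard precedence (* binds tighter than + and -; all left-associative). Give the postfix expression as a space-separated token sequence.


Applying the shunting-yard algorithm:
  Operand 16 -> output
  Push '+' onto operator stack -> op-stack: [+]
  Operand 14 -> output
  See '+' (prec 1); top '+' (prec 1) >= it -> pop '+' to output
  Push '+' onto operator stack -> op-stack: [+]
  Operand 9 -> output
  Push '*' onto operator stack -> op-stack: [+, *]
  Operand 19 -> output
  End of input: pop '*' to output
  End of input: pop '+' to output
Postfix result: 16 14 + 9 19 * +

16 14 + 9 19 * +


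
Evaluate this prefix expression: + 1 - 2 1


Parsing prefix expression: + 1 - 2 1
Step 1: Innermost operation '- 2 1'
  2 - 1 = 1
Step 2: Outer operation '+ 1 [1]'
  1 + 1 = 2

2


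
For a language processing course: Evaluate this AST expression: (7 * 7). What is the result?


Expression: (7 * 7)
Evaluating step by step:
  7 * 7 = 49
Result: 49

49


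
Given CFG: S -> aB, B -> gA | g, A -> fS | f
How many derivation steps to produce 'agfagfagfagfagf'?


Grammar: S -> aB, B -> gA | g, A -> fS | f
Deriving 'agfagfagfagfagf':
Step 1: S -> aB => aB
Step 2: B -> gA => agA
Step 3: A -> fS => agfS
Step 4: S -> aB => agfaB
Step 5: B -> gA => agfagA
Step 6: A -> fS => agfagfS
Step 7: S -> aB => agfagfaB
Step 8: B -> gA => agfagfagA
Step 9: A -> fS => agfagfagfS
Step 10: S -> aB => agfagfagfaB
Step 11: B -> gA => agfagfagfagA
Step 12: A -> fS => agfagfagfagfS
Step 13: S -> aB => agfagfagfagfaB
Step 14: B -> gA => agfagfagfagfagA
Step 15: A -> f => agfagfagfagfagf
Total derivation steps: 15

15


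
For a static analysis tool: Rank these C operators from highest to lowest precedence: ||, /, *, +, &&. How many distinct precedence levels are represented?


Looking up precedence for each operator:
  || -> precedence 1
  / -> precedence 6
  * -> precedence 6
  + -> precedence 5
  && -> precedence 2
Sorted highest to lowest: /, *, +, &&, ||
Distinct precedence values: [6, 5, 2, 1]
Number of distinct levels: 4

4


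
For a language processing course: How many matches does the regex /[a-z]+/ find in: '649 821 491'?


Pattern: /[a-z]+/ (identifiers)
Input: '649 821 491'
Scanning for matches:
Total matches: 0

0


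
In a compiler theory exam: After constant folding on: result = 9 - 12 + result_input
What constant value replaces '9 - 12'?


Identifying constant sub-expression:
  Original: result = 9 - 12 + result_input
  9 and 12 are both compile-time constants
  Evaluating: 9 - 12 = -3
  After folding: result = -3 + result_input

-3


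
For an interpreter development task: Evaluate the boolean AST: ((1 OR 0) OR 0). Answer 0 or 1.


Step 1: Evaluate inner node
  1 OR 0 = 1
Step 2: Evaluate root node
  1 OR 0 = 1

1


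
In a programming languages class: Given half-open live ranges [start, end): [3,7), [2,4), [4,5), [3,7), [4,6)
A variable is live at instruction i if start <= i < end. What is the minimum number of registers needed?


Live ranges:
  Var0: [3, 7)
  Var1: [2, 4)
  Var2: [4, 5)
  Var3: [3, 7)
  Var4: [4, 6)
Sweep-line events (position, delta, active):
  pos=2 start -> active=1
  pos=3 start -> active=2
  pos=3 start -> active=3
  pos=4 end -> active=2
  pos=4 start -> active=3
  pos=4 start -> active=4
  pos=5 end -> active=3
  pos=6 end -> active=2
  pos=7 end -> active=1
  pos=7 end -> active=0
Maximum simultaneous active: 4
Minimum registers needed: 4

4


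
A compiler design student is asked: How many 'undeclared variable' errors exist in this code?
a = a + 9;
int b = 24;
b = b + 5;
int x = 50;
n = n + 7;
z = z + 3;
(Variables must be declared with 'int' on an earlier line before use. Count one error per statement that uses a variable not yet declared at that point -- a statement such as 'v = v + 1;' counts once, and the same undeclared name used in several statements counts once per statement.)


Scanning code line by line:
  Line 1: use 'a' -> ERROR (undeclared)
  Line 2: declare 'b' -> declared = ['b']
  Line 3: use 'b' -> OK (declared)
  Line 4: declare 'x' -> declared = ['b', 'x']
  Line 5: use 'n' -> ERROR (undeclared)
  Line 6: use 'z' -> ERROR (undeclared)
Total undeclared variable errors: 3

3


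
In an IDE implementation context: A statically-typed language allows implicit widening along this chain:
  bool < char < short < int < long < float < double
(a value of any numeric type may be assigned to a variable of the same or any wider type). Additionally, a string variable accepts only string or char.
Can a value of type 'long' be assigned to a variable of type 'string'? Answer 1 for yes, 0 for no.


Target variable type: string
Source value type: long
Rule: string accepts only {string, char}
  source 'long' in {string, char}? No
Result: 0

0


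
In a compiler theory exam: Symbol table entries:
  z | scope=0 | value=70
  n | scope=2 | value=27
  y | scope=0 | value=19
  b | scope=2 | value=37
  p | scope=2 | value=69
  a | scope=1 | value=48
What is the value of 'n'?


Searching symbol table for 'n':
  z | scope=0 | value=70
  n | scope=2 | value=27 <- MATCH
  y | scope=0 | value=19
  b | scope=2 | value=37
  p | scope=2 | value=69
  a | scope=1 | value=48
Found 'n' at scope 2 with value 27

27


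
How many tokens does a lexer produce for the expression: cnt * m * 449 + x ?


Scanning 'cnt * m * 449 + x'
Token 1: 'cnt' -> identifier
Token 2: '*' -> operator
Token 3: 'm' -> identifier
Token 4: '*' -> operator
Token 5: '449' -> integer_literal
Token 6: '+' -> operator
Token 7: 'x' -> identifier
Total tokens: 7

7


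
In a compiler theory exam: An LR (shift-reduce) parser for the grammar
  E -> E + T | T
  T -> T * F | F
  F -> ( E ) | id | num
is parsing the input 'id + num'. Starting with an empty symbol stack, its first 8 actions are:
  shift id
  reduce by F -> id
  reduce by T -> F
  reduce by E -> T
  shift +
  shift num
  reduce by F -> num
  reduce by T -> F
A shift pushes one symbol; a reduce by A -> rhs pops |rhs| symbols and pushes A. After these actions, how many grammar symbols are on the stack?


Tracking the symbol stack through each action:
  Action 1: shift 'id' : push -> stack = [id] (size 1)
  Action 2: reduce by F -> id : pop 1, push F -> stack = [F] (size 1)
  Action 3: reduce by T -> F : pop 1, push T -> stack = [T] (size 1)
  Action 4: reduce by E -> T : pop 1, push E -> stack = [E] (size 1)
  Action 5: shift '+' : push -> stack = [E, +] (size 2)
  Action 6: shift 'num' : push -> stack = [E, +, num] (size 3)
  Action 7: reduce by F -> num : pop 1, push F -> stack = [E, +, F] (size 3)
  Action 8: reduce by T -> F : pop 1, push T -> stack = [E, +, T] (size 3)
Final stack size: 3

3


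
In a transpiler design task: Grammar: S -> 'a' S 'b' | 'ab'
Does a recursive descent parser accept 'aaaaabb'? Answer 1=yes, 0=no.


Grammar accepts strings of the form a^n b^n (n >= 1)
Word: 'aaaaabb'
Counting: 5 a's and 2 b's
Check: 5 == 2? No
Mismatch: a-count != b-count
Rejected

0


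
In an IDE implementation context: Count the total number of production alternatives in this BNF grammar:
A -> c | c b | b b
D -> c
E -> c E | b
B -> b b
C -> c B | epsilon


Counting alternatives per rule:
  A: 3 alternative(s)
  D: 1 alternative(s)
  E: 2 alternative(s)
  B: 1 alternative(s)
  C: 2 alternative(s)
Sum: 3 + 1 + 2 + 1 + 2 = 9

9


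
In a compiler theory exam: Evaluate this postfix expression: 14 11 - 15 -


Processing tokens left to right:
Push 14, Push 11
Pop 14 and 11, compute 14 - 11 = 3, push 3
Push 15
Pop 3 and 15, compute 3 - 15 = -12, push -12
Stack result: -12

-12


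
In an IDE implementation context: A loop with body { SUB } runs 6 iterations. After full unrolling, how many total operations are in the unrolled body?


Loop body operations: SUB (1 op per iteration)
Unrolling 6 iterations:
  Iteration 1: SUB (1 ops)
  Iteration 2: SUB (1 ops)
  Iteration 3: SUB (1 ops)
  Iteration 4: SUB (1 ops)
  Iteration 5: SUB (1 ops)
  Iteration 6: SUB (1 ops)
Total: 6 iterations * 1 ops/iter = 6 operations

6


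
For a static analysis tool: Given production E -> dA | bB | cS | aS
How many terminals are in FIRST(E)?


Production: E -> dA | bB | cS | aS
Examining each alternative for leading terminals:
  E -> dA : first terminal = 'd'
  E -> bB : first terminal = 'b'
  E -> cS : first terminal = 'c'
  E -> aS : first terminal = 'a'
FIRST(E) = {a, b, c, d}
Count: 4

4


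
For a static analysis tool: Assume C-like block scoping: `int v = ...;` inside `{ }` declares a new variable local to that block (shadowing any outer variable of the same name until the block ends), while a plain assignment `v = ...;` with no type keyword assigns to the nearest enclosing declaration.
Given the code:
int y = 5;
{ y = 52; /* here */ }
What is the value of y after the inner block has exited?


Analyzing scoping rules:
Outer scope: declares y = 5
Inner block: 'y = 52;' has no type keyword, so it is an assignment to the outer y (no shadowing)
The assignment changed the outer variable itself, so the new value persists after the block -> 52
Result: 52

52


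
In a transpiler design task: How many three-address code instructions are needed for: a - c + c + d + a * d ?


Expression: a - c + c + d + a * d
Generating three-address code (respecting * over +/- precedence):
  Instruction 1: t1 = a * d
  Instruction 2: t2 = a - c
  Instruction 3: t3 = t2 + c
  Instruction 4: t4 = t3 + d
  Instruction 5: t5 = t4 + t1
Total instructions: 5

5


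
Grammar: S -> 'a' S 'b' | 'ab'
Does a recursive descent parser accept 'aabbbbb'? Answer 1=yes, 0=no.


Grammar accepts strings of the form a^n b^n (n >= 1)
Word: 'aabbbbb'
Counting: 2 a's and 5 b's
Check: 2 == 5? No
Mismatch: a-count != b-count
Rejected

0


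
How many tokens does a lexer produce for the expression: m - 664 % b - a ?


Scanning 'm - 664 % b - a'
Token 1: 'm' -> identifier
Token 2: '-' -> operator
Token 3: '664' -> integer_literal
Token 4: '%' -> operator
Token 5: 'b' -> identifier
Token 6: '-' -> operator
Token 7: 'a' -> identifier
Total tokens: 7

7


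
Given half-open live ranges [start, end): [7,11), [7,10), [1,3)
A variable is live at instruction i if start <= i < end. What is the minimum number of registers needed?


Live ranges:
  Var0: [7, 11)
  Var1: [7, 10)
  Var2: [1, 3)
Sweep-line events (position, delta, active):
  pos=1 start -> active=1
  pos=3 end -> active=0
  pos=7 start -> active=1
  pos=7 start -> active=2
  pos=10 end -> active=1
  pos=11 end -> active=0
Maximum simultaneous active: 2
Minimum registers needed: 2

2


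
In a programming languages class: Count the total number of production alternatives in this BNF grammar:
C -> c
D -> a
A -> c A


Counting alternatives per rule:
  C: 1 alternative(s)
  D: 1 alternative(s)
  A: 1 alternative(s)
Sum: 1 + 1 + 1 = 3

3


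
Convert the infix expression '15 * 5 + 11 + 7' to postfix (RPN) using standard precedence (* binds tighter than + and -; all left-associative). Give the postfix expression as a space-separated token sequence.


Applying the shunting-yard algorithm:
  Operand 15 -> output
  Push '*' onto operator stack -> op-stack: [*]
  Operand 5 -> output
  See '+' (prec 1); top '*' (prec 2) >= it -> pop '*' to output
  Push '+' onto operator stack -> op-stack: [+]
  Operand 11 -> output
  See '+' (prec 1); top '+' (prec 1) >= it -> pop '+' to output
  Push '+' onto operator stack -> op-stack: [+]
  Operand 7 -> output
  End of input: pop '+' to output
Postfix result: 15 5 * 11 + 7 +

15 5 * 11 + 7 +


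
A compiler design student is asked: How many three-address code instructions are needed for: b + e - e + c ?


Expression: b + e - e + c
Generating three-address code (respecting * over +/- precedence):
  Instruction 1: t1 = b + e
  Instruction 2: t2 = t1 - e
  Instruction 3: t3 = t2 + c
Total instructions: 3

3


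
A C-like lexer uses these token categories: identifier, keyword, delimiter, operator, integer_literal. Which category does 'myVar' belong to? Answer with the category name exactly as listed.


Token: 'myVar'
Checking categories:
  identifier: YES
  integer_literal: no
  operator: no
  keyword: no
  delimiter: no
Category: identifier

identifier


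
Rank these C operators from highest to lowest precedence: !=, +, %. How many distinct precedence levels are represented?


Looking up precedence for each operator:
  != -> precedence 3
  + -> precedence 5
  % -> precedence 6
Sorted highest to lowest: %, +, !=
Distinct precedence values: [6, 5, 3]
Number of distinct levels: 3

3


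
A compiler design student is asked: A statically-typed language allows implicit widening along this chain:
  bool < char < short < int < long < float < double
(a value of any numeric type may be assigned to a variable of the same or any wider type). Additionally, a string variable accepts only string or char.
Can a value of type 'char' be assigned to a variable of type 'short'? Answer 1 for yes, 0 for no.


Target variable type: short
Source value type: char
Numeric ranks: char=1, short=2
Widening allowed iff rank(source) <= rank(target): 1 <= 2? Yes
Result: 1

1


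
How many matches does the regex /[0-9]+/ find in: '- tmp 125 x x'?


Pattern: /[0-9]+/ (int literals)
Input: '- tmp 125 x x'
Scanning for matches:
  Match 1: '125'
Total matches: 1

1


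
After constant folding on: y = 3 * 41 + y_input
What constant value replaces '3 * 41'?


Identifying constant sub-expression:
  Original: y = 3 * 41 + y_input
  3 and 41 are both compile-time constants
  Evaluating: 3 * 41 = 123
  After folding: y = 123 + y_input

123


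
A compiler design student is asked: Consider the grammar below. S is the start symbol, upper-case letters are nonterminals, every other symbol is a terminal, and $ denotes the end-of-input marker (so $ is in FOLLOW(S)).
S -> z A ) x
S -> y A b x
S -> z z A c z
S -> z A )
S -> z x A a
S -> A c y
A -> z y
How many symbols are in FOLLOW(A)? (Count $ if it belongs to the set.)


S is the start symbol and does not occur in any rule body, so FOLLOW(S) = {$}.
Examining every occurrence of A in a rule body:
  S -> z A ) x : A is followed by terminal ')' -> add ')'
  S -> y A b x : A is followed by terminal 'b' -> add 'b'
  S -> z z A c z : A is followed by terminal 'c' -> add 'c'
  S -> z A ) : A is followed by terminal ')' -> add ')' (already in the set)
  S -> z x A a : A is followed by terminal 'a' -> add 'a'
  S -> A c y : A is followed by terminal 'c' -> add 'c' (already in the set)
  A -> z y : A does not occur in the body -> contributes nothing
FOLLOW(A) = {), a, b, c}
Count: 4

4


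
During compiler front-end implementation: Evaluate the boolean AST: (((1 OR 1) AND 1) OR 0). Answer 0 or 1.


Step 1: Evaluate inner node
  1 OR 1 = 1
Step 2: Evaluate next node
  1 AND 1 = 1
Step 3: Evaluate root node
  1 OR 0 = 1

1


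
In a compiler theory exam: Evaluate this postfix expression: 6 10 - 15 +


Processing tokens left to right:
Push 6, Push 10
Pop 6 and 10, compute 6 - 10 = -4, push -4
Push 15
Pop -4 and 15, compute -4 + 15 = 11, push 11
Stack result: 11

11


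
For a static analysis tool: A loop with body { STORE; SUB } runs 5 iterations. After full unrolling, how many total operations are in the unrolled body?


Loop body operations: STORE, SUB (2 ops per iteration)
Unrolling 5 iterations:
  Iteration 1: STORE, SUB (2 ops)
  Iteration 2: STORE, SUB (2 ops)
  Iteration 3: STORE, SUB (2 ops)
  Iteration 4: STORE, SUB (2 ops)
  Iteration 5: STORE, SUB (2 ops)
Total: 5 iterations * 2 ops/iter = 10 operations

10


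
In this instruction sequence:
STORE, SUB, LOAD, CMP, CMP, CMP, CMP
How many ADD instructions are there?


Scanning instruction sequence for ADD:
  Position 1: STORE
  Position 2: SUB
  Position 3: LOAD
  Position 4: CMP
  Position 5: CMP
  Position 6: CMP
  Position 7: CMP
Matches at positions: []
Total ADD count: 0

0


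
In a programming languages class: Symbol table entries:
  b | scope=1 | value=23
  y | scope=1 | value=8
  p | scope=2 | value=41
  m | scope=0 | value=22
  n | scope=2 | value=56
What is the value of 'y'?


Searching symbol table for 'y':
  b | scope=1 | value=23
  y | scope=1 | value=8 <- MATCH
  p | scope=2 | value=41
  m | scope=0 | value=22
  n | scope=2 | value=56
Found 'y' at scope 1 with value 8

8


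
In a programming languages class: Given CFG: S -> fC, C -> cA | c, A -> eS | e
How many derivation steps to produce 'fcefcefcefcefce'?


Grammar: S -> fC, C -> cA | c, A -> eS | e
Deriving 'fcefcefcefcefce':
Step 1: S -> fC => fC
Step 2: C -> cA => fcA
Step 3: A -> eS => fceS
Step 4: S -> fC => fcefC
Step 5: C -> cA => fcefcA
Step 6: A -> eS => fcefceS
Step 7: S -> fC => fcefcefC
Step 8: C -> cA => fcefcefcA
Step 9: A -> eS => fcefcefceS
Step 10: S -> fC => fcefcefcefC
Step 11: C -> cA => fcefcefcefcA
Step 12: A -> eS => fcefcefcefceS
Step 13: S -> fC => fcefcefcefcefC
Step 14: C -> cA => fcefcefcefcefcA
Step 15: A -> e => fcefcefcefcefce
Total derivation steps: 15

15


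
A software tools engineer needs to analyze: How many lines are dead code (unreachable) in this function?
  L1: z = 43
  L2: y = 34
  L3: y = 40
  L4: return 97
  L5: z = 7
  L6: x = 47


Analyzing control flow:
  L1: reachable (before return)
  L2: reachable (before return)
  L3: reachable (before return)
  L4: reachable (return statement)
  L5: DEAD (after return at L4)
  L6: DEAD (after return at L4)
Return at L4, total lines = 6
Dead lines: L5 through L6
Count: 2

2


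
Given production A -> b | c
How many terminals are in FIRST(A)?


Production: A -> b | c
Examining each alternative for leading terminals:
  A -> b : first terminal = 'b'
  A -> c : first terminal = 'c'
FIRST(A) = {b, c}
Count: 2

2


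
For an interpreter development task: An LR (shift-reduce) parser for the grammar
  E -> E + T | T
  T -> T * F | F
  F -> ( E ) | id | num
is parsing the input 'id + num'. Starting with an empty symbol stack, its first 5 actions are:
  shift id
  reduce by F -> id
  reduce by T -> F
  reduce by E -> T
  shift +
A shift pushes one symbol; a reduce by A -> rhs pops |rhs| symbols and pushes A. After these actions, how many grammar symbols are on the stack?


Tracking the symbol stack through each action:
  Action 1: shift 'id' : push -> stack = [id] (size 1)
  Action 2: reduce by F -> id : pop 1, push F -> stack = [F] (size 1)
  Action 3: reduce by T -> F : pop 1, push T -> stack = [T] (size 1)
  Action 4: reduce by E -> T : pop 1, push E -> stack = [E] (size 1)
  Action 5: shift '+' : push -> stack = [E, +] (size 2)
Final stack size: 2

2


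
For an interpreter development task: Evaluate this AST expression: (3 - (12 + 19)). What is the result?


Expression: (3 - (12 + 19))
Evaluating step by step:
  12 + 19 = 31
  3 - 31 = -28
Result: -28

-28


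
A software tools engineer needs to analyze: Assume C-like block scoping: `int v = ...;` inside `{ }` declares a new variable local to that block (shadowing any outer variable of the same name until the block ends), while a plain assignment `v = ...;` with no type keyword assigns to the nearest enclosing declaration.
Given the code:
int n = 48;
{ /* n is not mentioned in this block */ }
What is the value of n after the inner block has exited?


Analyzing scoping rules:
Outer scope: declares n = 48
Inner block: n is neither redeclared nor assigned -> unchanged
After the block -> 48
Result: 48

48


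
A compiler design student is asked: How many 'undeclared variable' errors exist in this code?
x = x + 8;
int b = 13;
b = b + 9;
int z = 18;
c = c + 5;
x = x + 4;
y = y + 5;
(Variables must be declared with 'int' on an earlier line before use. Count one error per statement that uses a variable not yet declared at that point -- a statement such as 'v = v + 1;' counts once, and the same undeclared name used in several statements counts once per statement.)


Scanning code line by line:
  Line 1: use 'x' -> ERROR (undeclared)
  Line 2: declare 'b' -> declared = ['b']
  Line 3: use 'b' -> OK (declared)
  Line 4: declare 'z' -> declared = ['b', 'z']
  Line 5: use 'c' -> ERROR (undeclared)
  Line 6: use 'x' -> ERROR (undeclared)
  Line 7: use 'y' -> ERROR (undeclared)
Total undeclared variable errors: 4

4


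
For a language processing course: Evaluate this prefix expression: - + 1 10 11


Parsing prefix expression: - + 1 10 11
Step 1: Innermost operation '+ 1 10'
  1 + 10 = 11
Step 2: Outer operation '- [11] 11'
  11 - 11 = 0

0


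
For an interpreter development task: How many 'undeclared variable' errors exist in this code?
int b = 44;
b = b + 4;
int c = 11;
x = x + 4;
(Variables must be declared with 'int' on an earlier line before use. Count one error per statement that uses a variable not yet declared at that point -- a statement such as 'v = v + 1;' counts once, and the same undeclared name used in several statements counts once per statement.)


Scanning code line by line:
  Line 1: declare 'b' -> declared = ['b']
  Line 2: use 'b' -> OK (declared)
  Line 3: declare 'c' -> declared = ['b', 'c']
  Line 4: use 'x' -> ERROR (undeclared)
Total undeclared variable errors: 1

1


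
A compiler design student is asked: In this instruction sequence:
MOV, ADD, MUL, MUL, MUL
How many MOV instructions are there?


Scanning instruction sequence for MOV:
  Position 1: MOV <- MATCH
  Position 2: ADD
  Position 3: MUL
  Position 4: MUL
  Position 5: MUL
Matches at positions: [1]
Total MOV count: 1

1


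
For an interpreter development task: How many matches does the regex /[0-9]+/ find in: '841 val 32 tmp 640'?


Pattern: /[0-9]+/ (int literals)
Input: '841 val 32 tmp 640'
Scanning for matches:
  Match 1: '841'
  Match 2: '32'
  Match 3: '640'
Total matches: 3

3


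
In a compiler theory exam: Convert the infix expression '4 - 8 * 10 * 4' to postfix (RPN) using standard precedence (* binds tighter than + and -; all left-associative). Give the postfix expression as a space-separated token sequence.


Applying the shunting-yard algorithm:
  Operand 4 -> output
  Push '-' onto operator stack -> op-stack: [-]
  Operand 8 -> output
  Push '*' onto operator stack -> op-stack: [-, *]
  Operand 10 -> output
  See '*' (prec 2); top '*' (prec 2) >= it -> pop '*' to output
  Push '*' onto operator stack -> op-stack: [-, *]
  Operand 4 -> output
  End of input: pop '*' to output
  End of input: pop '-' to output
Postfix result: 4 8 10 * 4 * -

4 8 10 * 4 * -


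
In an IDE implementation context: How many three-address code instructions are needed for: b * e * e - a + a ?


Expression: b * e * e - a + a
Generating three-address code (respecting * over +/- precedence):
  Instruction 1: t1 = b * e
  Instruction 2: t2 = t1 * e
  Instruction 3: t3 = t2 - a
  Instruction 4: t4 = t3 + a
Total instructions: 4

4


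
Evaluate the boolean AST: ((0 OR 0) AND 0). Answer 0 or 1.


Step 1: Evaluate inner node
  0 OR 0 = 0
Step 2: Evaluate root node
  0 AND 0 = 0

0


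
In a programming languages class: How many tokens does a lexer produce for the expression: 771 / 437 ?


Scanning '771 / 437'
Token 1: '771' -> integer_literal
Token 2: '/' -> operator
Token 3: '437' -> integer_literal
Total tokens: 3

3


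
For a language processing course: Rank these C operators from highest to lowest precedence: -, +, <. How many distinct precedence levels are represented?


Looking up precedence for each operator:
  - -> precedence 5
  + -> precedence 5
  < -> precedence 4
Sorted highest to lowest: -, +, <
Distinct precedence values: [5, 4]
Number of distinct levels: 2

2


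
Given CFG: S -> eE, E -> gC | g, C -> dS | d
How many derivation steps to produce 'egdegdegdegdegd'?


Grammar: S -> eE, E -> gC | g, C -> dS | d
Deriving 'egdegdegdegdegd':
Step 1: S -> eE => eE
Step 2: E -> gC => egC
Step 3: C -> dS => egdS
Step 4: S -> eE => egdeE
Step 5: E -> gC => egdegC
Step 6: C -> dS => egdegdS
Step 7: S -> eE => egdegdeE
Step 8: E -> gC => egdegdegC
Step 9: C -> dS => egdegdegdS
Step 10: S -> eE => egdegdegdeE
Step 11: E -> gC => egdegdegdegC
Step 12: C -> dS => egdegdegdegdS
Step 13: S -> eE => egdegdegdegdeE
Step 14: E -> gC => egdegdegdegdegC
Step 15: C -> d => egdegdegdegdegd
Total derivation steps: 15

15


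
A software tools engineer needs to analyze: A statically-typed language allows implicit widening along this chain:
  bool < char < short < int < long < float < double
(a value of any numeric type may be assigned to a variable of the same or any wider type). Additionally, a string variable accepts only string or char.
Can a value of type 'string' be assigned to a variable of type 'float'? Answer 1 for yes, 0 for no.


Target variable type: float
Source value type: string
Rule: string cannot widen to any numeric type
Result: 0

0


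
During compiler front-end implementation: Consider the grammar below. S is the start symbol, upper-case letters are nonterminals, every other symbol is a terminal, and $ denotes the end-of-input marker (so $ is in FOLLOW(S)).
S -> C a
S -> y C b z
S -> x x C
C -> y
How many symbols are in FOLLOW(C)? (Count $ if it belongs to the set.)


S is the start symbol and does not occur in any rule body, so FOLLOW(S) = {$}.
Examining every occurrence of C in a rule body:
  S -> C a : C is followed by terminal 'a' -> add 'a'
  S -> y C b z : C is followed by terminal 'b' -> add 'b'
  S -> x x C : C is at the right end -> add FOLLOW(S) = {$}
  C -> y : C does not occur in the body -> contributes nothing
FOLLOW(C) = {a, b, $}
Count: 3

3


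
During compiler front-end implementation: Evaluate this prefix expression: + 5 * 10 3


Parsing prefix expression: + 5 * 10 3
Step 1: Innermost operation '* 10 3'
  10 * 3 = 30
Step 2: Outer operation '+ 5 [30]'
  5 + 30 = 35

35


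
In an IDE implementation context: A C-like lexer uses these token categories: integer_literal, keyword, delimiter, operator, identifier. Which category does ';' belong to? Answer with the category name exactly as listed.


Token: ';'
Checking categories:
  identifier: no
  integer_literal: no
  operator: no
  keyword: no
  delimiter: YES
Category: delimiter

delimiter


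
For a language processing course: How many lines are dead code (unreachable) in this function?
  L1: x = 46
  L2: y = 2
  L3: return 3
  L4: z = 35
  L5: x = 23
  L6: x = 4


Analyzing control flow:
  L1: reachable (before return)
  L2: reachable (before return)
  L3: reachable (return statement)
  L4: DEAD (after return at L3)
  L5: DEAD (after return at L3)
  L6: DEAD (after return at L3)
Return at L3, total lines = 6
Dead lines: L4 through L6
Count: 3

3


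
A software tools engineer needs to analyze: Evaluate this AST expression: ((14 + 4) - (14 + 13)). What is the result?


Expression: ((14 + 4) - (14 + 13))
Evaluating step by step:
  14 + 4 = 18
  14 + 13 = 27
  18 - 27 = -9
Result: -9

-9


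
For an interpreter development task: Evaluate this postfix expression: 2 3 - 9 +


Processing tokens left to right:
Push 2, Push 3
Pop 2 and 3, compute 2 - 3 = -1, push -1
Push 9
Pop -1 and 9, compute -1 + 9 = 8, push 8
Stack result: 8

8


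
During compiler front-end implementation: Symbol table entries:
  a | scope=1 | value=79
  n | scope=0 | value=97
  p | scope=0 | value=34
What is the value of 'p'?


Searching symbol table for 'p':
  a | scope=1 | value=79
  n | scope=0 | value=97
  p | scope=0 | value=34 <- MATCH
Found 'p' at scope 0 with value 34

34
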